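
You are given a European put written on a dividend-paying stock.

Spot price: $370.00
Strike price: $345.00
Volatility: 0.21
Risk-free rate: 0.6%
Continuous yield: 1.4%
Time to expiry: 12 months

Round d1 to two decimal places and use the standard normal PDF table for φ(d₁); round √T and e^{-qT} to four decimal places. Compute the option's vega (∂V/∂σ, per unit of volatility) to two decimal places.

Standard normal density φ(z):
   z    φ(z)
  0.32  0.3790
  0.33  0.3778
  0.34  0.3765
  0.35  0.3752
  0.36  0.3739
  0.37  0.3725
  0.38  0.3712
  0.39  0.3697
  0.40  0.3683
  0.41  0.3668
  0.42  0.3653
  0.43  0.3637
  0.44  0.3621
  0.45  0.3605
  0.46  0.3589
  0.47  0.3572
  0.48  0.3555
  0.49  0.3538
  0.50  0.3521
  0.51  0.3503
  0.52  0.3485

T = 1;  σ√T = 0.2100
d₁ = [ln(370/345) + (0.006 − 0.014 + 0.21²/2)·1] / 0.2100 = [0.0700 + 0.0140] / 0.2100 = 0.4000 ⇒ 0.40
√T = √1 = 1.0000
φ(d₁) = φ(0.40) = 0.3683
exp(−qT) = exp(−0.014·1) = 0.9861
vega = S·exp(−qT)·φ(d₁)·√T = 370·0.9861·0.3683·1.0000 = 134.3768

134.38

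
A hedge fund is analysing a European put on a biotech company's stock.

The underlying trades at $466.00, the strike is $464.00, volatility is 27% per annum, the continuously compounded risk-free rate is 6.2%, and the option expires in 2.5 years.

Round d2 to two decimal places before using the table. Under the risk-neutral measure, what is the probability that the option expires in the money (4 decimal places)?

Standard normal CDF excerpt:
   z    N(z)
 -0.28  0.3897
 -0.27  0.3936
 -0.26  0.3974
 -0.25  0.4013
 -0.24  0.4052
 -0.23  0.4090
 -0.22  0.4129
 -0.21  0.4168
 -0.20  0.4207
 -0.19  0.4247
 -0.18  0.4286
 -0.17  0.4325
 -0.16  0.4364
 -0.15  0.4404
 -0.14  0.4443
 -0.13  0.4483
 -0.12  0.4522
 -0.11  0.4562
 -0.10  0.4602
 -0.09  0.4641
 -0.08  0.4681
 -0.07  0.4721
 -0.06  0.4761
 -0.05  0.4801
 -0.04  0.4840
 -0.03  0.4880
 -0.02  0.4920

0.4364

σ√T = 0.27·√2.5 = 0.4269
d₁ = [ln(466/464) + (0.062 + ½·0.27²)·2.5] / (σ√T) = (0.0043 + 0.2461) / 0.4269 = 0.5866 ≈ 0.59
d₂ = 0.5866 − 0.4269 = 0.1597 ≈ 0.16
Pr(exercise) under Q = N(−d₂) = N(-0.16) = 0.4364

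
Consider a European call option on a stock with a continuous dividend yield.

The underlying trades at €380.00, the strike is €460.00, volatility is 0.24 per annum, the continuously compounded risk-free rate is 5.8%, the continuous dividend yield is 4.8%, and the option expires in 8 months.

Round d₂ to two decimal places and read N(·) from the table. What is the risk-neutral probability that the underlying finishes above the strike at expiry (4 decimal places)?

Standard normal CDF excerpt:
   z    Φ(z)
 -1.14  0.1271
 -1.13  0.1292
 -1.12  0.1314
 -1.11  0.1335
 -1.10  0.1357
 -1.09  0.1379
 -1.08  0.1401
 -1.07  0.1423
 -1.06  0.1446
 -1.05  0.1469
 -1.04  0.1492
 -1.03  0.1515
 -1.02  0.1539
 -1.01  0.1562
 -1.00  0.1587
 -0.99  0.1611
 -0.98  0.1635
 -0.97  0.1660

0.1492

σ√T = 0.24·√0.6667 = 0.1960
d₁ = [ln(380/460) + (0.058 − 0.048 + 0.24²/2)·0.6667] / 0.1960 = [-0.1911 + 0.0259] / 0.1960 = -0.8430 ≈ -0.84
d₂ = d₁ − σ√T = -0.8430 − 0.1960 = -1.0389 ≈ -1.04
Risk-neutral Pr[S_T > K] = N(d₂) = N(-1.04) = 0.1492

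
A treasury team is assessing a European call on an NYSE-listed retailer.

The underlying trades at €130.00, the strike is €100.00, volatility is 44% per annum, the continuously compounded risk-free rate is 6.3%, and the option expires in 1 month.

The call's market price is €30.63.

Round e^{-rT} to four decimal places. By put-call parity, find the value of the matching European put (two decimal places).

e^(−rT) = e^(−0.063·0.08333) = 0.9948
Put-call parity: C − P = S − K·e^(−rT) = 130 − 100·0.9948 = 130 − 99.4800 = 30.5200
P = C − (C − P) = 30.63 − (30.5200) = 0.1100

€0.11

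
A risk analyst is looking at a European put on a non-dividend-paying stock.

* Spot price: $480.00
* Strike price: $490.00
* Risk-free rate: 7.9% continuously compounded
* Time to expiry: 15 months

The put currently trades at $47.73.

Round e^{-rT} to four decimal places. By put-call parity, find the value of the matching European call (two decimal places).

e^(−rT) = e^(−0.079·1.25) = 0.9060
Put-call parity: C − P = S − K·e^(−rT) = 480 − 490·0.9060 = 480 − 443.9400 = 36.0600
C = P + (C − P) = 47.73 + (36.0600) = 83.7900

$83.79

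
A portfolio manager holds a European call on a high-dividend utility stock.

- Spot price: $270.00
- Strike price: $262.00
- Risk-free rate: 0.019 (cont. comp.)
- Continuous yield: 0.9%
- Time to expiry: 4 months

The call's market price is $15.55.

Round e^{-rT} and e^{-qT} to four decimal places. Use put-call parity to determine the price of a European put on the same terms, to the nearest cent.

$6.71

e^(−qT) = e^(−0.009·0.3333) = 0.9970;  e^(−rT) = e^(−0.019·0.3333) = 0.9937
Put-call parity: C − P = S·e^(−qT) − K·e^(−rT) = 270·0.9970 − 262·0.9937 = 269.1900 − 260.3494 = 8.8406
P = C − (C − P) = 15.55 − (8.8406) = 6.7094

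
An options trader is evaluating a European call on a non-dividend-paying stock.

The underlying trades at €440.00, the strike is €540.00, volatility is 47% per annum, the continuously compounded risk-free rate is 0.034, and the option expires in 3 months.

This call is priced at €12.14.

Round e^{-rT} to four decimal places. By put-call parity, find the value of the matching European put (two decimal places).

€107.55

exp(−rT) = exp(−0.034·0.25) = 0.9915
Put-call parity: C − P = S − K·e^(−rT) = 440 − 540·0.9915 = 440 − 535.4100 = -95.4100
P = C − (C − P) = 12.14 − (-95.4100) = 107.5500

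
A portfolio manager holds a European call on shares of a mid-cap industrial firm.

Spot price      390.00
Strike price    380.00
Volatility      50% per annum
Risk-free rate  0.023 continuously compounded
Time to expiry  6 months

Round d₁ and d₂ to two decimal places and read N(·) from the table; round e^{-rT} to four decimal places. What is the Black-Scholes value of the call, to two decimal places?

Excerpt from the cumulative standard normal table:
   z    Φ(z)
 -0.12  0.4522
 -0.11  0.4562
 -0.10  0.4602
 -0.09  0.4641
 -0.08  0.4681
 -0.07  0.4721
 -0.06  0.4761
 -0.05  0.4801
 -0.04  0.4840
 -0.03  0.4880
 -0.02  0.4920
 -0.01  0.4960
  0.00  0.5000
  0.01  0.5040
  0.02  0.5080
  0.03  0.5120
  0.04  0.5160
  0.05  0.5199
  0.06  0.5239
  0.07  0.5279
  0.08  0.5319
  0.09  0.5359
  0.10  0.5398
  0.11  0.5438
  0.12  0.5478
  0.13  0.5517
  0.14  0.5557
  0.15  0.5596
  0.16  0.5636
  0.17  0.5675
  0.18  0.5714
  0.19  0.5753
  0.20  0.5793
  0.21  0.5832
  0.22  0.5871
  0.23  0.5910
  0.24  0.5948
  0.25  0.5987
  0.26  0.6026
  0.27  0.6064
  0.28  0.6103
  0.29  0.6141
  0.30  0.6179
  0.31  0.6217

60.66

σ√T = 0.5·√0.5 = 0.3536
ln(S/K) + (r + σ²/2)T = ln(390/380) + (0.023 + 0.5²/2)·0.5 = 0.0260 + 0.0740 = 0.1000
d₁ = 0.1000 / 0.3536 = 0.2828 ⇒ 0.28
d₂ = d₁ − σ√T = 0.2828 − 0.3536 = -0.0708 ⇒ -0.07
e^(−rT) = e^(−0.023·0.5) = 0.9886
N(d₁) = N(0.28) = 0.6103;  N(d₂) = N(-0.07) = 0.4721
C = 390·0.6103 − 380·0.9886·0.4721 = 238.0170 − 177.3529 = 60.6641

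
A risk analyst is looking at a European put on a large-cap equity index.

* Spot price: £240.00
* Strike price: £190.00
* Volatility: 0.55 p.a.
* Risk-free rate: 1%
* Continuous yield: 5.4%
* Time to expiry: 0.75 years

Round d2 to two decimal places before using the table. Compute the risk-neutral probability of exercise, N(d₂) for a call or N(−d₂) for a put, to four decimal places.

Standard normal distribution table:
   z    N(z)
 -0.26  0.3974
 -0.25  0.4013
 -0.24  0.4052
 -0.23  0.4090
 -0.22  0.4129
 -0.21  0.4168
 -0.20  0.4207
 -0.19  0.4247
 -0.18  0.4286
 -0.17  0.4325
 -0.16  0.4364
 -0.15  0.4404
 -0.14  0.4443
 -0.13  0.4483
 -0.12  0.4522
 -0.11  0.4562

0.4286

σ√T = 0.55·√0.75 = 0.4763
d₁ = [ln(240/190) + (0.01 − 0.054 + 0.55²/2)·0.75] / 0.4763 = [0.2336 + 0.0804] / 0.4763 = 0.6593 ⇒ 0.66
d₂ = d₁ − σ√T = 0.6593 − 0.4763 = 0.1830 ⇒ 0.18
Pr(exercise) under Q = N(−d₂) = N(-0.18) = 0.4286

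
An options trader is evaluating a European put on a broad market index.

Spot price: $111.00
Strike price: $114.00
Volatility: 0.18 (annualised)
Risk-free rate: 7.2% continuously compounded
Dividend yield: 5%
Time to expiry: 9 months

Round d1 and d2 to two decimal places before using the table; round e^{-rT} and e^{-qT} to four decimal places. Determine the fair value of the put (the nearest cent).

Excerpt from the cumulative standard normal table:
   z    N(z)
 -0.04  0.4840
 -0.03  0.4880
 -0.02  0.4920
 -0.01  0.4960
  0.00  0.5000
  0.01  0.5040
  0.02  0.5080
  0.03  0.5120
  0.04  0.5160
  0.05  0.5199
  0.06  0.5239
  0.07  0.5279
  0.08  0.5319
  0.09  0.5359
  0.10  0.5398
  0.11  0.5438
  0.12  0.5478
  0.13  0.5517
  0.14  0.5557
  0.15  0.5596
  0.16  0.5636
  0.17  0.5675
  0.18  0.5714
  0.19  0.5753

$6.99

σ√T = 0.18 × 0.8660 = 0.1559
d₁ = [ln(111/114) + (0.072 − 0.05 + 0.18²/2)·0.75] / 0.1559 = [-0.0267 + 0.0286] / 0.1559 = 0.0127 ≈ 0.01
d₂ = d₁ − σ√T = 0.0127 − 0.1559 = -0.1432 ≈ -0.14
e^(−qT) = e^(−0.05·0.75) = 0.9632;  e^(−rT) = e^(−0.072·0.75) = 0.9474
N(−d₂) = N(0.14) = 0.5557;  N(−d₁) = N(-0.01) = 0.4960
P = 114·0.9474·0.5557 − 111·0.9632·0.4960 = 60.0176 − 53.0299 = 6.9877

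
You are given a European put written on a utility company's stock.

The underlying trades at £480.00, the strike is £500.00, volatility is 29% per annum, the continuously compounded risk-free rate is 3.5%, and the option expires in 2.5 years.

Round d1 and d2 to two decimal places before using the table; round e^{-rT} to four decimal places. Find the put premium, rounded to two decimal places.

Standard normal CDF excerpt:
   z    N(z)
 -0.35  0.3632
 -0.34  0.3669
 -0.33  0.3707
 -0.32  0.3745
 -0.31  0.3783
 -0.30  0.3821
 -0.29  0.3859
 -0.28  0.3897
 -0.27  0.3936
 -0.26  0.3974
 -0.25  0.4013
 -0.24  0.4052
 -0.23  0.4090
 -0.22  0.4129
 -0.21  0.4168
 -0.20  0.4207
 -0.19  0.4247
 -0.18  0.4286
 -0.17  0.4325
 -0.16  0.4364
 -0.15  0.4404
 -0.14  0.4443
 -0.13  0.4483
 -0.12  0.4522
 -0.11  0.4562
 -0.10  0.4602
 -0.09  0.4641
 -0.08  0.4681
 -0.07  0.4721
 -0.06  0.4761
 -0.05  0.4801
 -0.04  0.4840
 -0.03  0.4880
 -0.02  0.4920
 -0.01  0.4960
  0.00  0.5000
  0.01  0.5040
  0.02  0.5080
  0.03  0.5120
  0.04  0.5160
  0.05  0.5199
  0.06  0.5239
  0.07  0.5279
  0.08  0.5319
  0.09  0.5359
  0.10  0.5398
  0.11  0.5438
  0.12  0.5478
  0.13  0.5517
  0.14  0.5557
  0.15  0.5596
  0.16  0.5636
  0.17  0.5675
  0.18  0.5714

σ√T = 0.29 × 1.5811 = 0.4585
d₁ = [ln(480/500) + (0.035 + ½·0.29²)·2.5] / (σ√T) = (-0.0408 + 0.1926) / 0.4585 = 0.3311 which rounds to 0.33
d₂ = 0.3311 − 0.4585 = -0.1275 which rounds to -0.13
e^(−rT) = e^(−0.035·2.5) = 0.9162
N(−d₂) = N(0.13) = 0.5517;  N(−d₁) = N(-0.33) = 0.3707
P = 500·0.9162·0.5517 − 480·0.3707 = 252.7338 − 177.9360 = 74.7978

£74.80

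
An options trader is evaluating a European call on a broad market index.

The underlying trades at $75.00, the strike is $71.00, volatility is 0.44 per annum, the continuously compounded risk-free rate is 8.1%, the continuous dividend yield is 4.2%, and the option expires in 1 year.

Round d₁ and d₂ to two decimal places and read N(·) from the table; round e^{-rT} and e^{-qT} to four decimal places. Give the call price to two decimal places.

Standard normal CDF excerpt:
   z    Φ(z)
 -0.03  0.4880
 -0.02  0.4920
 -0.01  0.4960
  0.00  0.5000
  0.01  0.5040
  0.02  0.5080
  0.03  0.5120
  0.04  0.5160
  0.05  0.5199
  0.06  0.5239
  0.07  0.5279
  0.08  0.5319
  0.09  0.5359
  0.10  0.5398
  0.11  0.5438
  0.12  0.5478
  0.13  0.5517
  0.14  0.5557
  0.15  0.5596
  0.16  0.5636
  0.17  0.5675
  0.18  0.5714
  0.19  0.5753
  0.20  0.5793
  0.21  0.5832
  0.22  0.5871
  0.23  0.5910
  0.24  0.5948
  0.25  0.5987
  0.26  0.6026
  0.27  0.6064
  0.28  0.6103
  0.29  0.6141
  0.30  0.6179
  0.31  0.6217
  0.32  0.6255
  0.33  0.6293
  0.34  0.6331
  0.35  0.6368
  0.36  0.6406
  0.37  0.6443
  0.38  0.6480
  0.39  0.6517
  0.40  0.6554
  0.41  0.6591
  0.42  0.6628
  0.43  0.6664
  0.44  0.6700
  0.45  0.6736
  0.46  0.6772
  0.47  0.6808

$15.45

σ√T = 0.44·√1 = 0.4400
d₁ = [ln(75/71) + (0.081 − 0.042 + ½·0.44²)·1] / (σ√T) = (0.0548 + 0.1358) / 0.4400 = 0.4332 which rounds to 0.43
d₂ = 0.4332 − 0.4400 = -0.0068 which rounds to -0.01
e^(−qT) = e^(−0.042·1) = 0.9589;  e^(−rT) = e^(−0.081·1) = 0.9222
C = 75·0.9589·N(0.43) − 71·0.9222·N(-0.01) = 75·0.9589·0.6664 − 71·0.9222·0.4960 = 47.9258 − 32.4762 = 15.4496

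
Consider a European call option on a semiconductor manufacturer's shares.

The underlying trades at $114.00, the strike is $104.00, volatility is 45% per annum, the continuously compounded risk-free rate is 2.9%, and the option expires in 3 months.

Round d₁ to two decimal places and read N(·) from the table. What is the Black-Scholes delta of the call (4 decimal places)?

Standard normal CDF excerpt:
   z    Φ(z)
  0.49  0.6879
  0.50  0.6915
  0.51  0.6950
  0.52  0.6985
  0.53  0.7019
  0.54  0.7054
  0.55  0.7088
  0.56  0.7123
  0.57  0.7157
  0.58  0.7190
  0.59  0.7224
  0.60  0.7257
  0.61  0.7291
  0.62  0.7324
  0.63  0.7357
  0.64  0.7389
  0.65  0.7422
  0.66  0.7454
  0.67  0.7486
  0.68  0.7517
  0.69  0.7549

T = 0.25;  σ√T = 0.2250
d₁ = [ln(114/104) + (0.029 + 0.45²/2)·0.25] / 0.2250 = [0.0918 + 0.0326] / 0.2250 = 0.5528 → 0.55
N(d₁) = N(0.55) = 0.7088
Δ_call = N(d₁) = 0.7088

0.7088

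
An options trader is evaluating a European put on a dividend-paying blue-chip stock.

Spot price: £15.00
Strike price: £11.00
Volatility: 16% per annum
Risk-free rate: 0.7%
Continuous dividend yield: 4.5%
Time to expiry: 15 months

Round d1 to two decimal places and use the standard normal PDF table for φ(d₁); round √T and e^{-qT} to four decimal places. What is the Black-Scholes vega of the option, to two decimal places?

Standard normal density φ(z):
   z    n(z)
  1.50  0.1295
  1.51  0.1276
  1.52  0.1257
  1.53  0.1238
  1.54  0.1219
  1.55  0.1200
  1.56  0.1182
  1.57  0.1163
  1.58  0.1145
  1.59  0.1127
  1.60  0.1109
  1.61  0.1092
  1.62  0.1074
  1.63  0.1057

1.87

σ√T = 0.16 × 1.1180 = 0.1789
d₁ = [ln(15/11) + (0.007 − 0.045 + 0.16²/2)·1.25] / 0.1789 = [0.3102 − 0.0315] / 0.1789 = 1.5577 which rounds to 1.56
√T = √1.25 = 1.1180
φ(d₁) = φ(1.56) = 0.1182
e^(−qT) = e^(−0.045·1.25) = 0.9453
vega = S·e^(−qT)·φ(d₁)·√T = 15·0.9453·0.1182·1.1180 = 1.8738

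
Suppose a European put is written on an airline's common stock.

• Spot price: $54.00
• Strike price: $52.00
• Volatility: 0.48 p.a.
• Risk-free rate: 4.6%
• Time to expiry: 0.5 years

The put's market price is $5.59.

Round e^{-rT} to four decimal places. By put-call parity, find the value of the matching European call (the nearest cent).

e^(−rT) = e^(−0.046·0.5) = 0.9773
Put-call parity: C − P = S − K·e^(−rT) = 54 − 52·0.9773 = 54 − 50.8196 = 3.1804
C = P + (C − P) = 5.59 + (3.1804) = 8.7704

$8.77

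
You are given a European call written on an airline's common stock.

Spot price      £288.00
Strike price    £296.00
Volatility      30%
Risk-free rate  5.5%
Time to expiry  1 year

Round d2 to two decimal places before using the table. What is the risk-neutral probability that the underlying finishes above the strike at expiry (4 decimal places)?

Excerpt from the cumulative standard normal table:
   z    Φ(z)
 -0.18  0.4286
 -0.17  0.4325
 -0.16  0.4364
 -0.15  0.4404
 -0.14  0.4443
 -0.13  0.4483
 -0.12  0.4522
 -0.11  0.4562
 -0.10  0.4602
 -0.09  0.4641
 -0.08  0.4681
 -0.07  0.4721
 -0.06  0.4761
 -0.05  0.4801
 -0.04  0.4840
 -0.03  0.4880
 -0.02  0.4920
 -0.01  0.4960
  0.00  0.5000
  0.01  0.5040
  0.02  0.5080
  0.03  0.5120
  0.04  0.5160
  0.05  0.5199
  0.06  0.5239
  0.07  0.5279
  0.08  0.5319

0.4761

σ√T = 0.3·√1 = 0.3000
d₁ = [ln(288/296) + (0.055 + 0.3²/2)·1] / 0.3000 = [-0.0274 + 0.1000] / 0.3000 = 0.2420 ⇒ 0.24
d₂ = d₁ − σ√T = 0.2420 − 0.3000 = -0.0580 ⇒ -0.06
Pr(exercise) under Q = N(d₂) = 0.4761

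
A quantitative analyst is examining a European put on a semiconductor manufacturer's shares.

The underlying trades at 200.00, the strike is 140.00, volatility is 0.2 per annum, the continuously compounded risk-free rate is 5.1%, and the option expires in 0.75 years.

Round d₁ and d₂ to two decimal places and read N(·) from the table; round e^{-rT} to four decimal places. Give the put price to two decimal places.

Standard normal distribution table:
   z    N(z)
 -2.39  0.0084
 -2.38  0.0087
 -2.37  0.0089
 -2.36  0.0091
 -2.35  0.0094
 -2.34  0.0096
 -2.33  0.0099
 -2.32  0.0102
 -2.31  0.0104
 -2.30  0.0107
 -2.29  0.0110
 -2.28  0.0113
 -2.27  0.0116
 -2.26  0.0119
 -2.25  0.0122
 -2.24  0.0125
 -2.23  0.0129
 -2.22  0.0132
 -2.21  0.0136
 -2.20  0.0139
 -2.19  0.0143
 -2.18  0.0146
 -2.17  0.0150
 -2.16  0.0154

σ√T = 0.2 × 0.8660 = 0.1732
d₁ = [ln(200/140) + (0.051 + 0.2²/2)·0.75] / 0.1732 = [0.3567 + 0.0533] / 0.1732 = 2.3667 ≈ 2.37
d₂ = d₁ − σ√T = 2.3667 − 0.1732 = 2.1935 ≈ 2.19
e^(−rT) = e^(−0.051·0.75) = 0.9625
P = 140·0.9625·N(-2.19) − 200·N(-2.37) = 140·0.9625·0.0143 − 200·0.0089 = 1.9269 − 1.7800 = 0.1469

0.15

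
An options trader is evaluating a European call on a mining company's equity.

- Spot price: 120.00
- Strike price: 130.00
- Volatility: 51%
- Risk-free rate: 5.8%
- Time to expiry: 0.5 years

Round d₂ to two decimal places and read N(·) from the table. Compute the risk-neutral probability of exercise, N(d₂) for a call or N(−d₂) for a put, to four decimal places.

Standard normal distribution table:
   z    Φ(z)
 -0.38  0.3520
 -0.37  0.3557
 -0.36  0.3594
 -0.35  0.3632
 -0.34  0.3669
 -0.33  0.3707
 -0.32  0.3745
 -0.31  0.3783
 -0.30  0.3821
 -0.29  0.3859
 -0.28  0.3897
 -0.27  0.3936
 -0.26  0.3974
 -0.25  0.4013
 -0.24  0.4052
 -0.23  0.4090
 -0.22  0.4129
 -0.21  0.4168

σ√T = 0.51·√0.5 = 0.3606
d₁ = [ln(120/130) + (0.058 + ½·0.51²)·0.5] / (σ√T) = (-0.0800 + 0.0940) / 0.3606 = 0.0388 ≈ 0.04
d₂ = 0.0388 − 0.3606 = -0.3219 ≈ -0.32
Pr(exercise) under Q = N(d₂) = 0.3745

0.3745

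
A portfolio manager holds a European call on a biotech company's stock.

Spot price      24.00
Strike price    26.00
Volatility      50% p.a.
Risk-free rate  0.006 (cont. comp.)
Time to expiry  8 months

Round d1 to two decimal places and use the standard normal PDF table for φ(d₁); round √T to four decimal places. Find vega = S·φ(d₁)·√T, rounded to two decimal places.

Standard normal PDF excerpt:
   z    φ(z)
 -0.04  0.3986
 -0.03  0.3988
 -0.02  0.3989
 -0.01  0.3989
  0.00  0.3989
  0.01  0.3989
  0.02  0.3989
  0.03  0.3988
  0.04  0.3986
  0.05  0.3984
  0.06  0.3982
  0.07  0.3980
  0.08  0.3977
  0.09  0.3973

7.82

σ√T = 0.5 × 0.8165 = 0.4082
d₁ = [ln(24/26) + (0.006 + 0.5²/2)·0.6667] / 0.4082 = [-0.0800 + 0.0873] / 0.4082 = 0.0179 ⇒ 0.02
√T = √0.6667 = 0.8165
φ(d₁) = φ(0.02) = 0.3989
vega = S·φ(d₁)·√T = 24·0.3989·0.8165 = 7.8168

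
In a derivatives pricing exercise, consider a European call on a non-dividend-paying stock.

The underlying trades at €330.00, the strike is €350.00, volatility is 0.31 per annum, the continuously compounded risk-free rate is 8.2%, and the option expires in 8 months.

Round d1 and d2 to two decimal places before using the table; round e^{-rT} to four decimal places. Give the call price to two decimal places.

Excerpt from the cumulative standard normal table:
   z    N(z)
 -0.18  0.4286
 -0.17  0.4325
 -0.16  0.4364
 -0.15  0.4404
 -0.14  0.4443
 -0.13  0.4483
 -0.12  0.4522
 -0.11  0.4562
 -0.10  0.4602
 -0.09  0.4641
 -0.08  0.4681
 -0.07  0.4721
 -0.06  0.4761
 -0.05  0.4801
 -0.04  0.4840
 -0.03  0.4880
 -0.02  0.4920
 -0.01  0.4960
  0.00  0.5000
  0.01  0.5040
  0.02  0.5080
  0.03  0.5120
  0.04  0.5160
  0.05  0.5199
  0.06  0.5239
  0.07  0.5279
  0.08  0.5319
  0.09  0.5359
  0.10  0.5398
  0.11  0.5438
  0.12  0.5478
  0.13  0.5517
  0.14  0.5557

σ√T = 0.31 × 0.8165 = 0.2531
d₁ = [ln(330/350) + (0.082 + ½·0.31²)·0.6667] / (σ√T) = (-0.0588 + 0.0867) / 0.2531 = 0.1101 ⇒ 0.11
d₂ = 0.1101 − 0.2531 = -0.1430 ⇒ -0.14
exp(−rT) = exp(−0.082·0.6667) = 0.9468
C = 330·N(0.11) − 350·0.9468·N(-0.14) = 330·0.5438 − 350·0.9468·0.4443 = 179.4540 − 147.2321 = 32.2219

€32.22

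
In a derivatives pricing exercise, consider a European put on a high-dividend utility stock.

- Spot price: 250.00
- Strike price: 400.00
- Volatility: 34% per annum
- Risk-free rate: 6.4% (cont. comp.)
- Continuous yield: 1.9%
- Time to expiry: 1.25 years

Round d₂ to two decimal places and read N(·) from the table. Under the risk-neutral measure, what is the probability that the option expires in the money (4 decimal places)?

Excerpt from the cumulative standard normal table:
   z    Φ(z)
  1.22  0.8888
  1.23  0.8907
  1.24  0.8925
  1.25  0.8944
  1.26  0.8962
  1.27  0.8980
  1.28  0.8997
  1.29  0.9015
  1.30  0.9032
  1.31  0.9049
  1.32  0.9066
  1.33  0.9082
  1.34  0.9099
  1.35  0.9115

T = 1.25;  σ√T = 0.3801
d₁ = [ln(250/400) + (0.064 − 0.019 + ½·0.34²)·1.25] / (σ√T) = (-0.4700 + 0.1285) / 0.3801 = -0.8984 ⇒ -0.90
d₂ = -0.8984 − 0.3801 = -1.2785 ⇒ -1.28
Risk-neutral Pr[S_T < K] = N(−d₂) = N(1.28) = 0.8997

0.8997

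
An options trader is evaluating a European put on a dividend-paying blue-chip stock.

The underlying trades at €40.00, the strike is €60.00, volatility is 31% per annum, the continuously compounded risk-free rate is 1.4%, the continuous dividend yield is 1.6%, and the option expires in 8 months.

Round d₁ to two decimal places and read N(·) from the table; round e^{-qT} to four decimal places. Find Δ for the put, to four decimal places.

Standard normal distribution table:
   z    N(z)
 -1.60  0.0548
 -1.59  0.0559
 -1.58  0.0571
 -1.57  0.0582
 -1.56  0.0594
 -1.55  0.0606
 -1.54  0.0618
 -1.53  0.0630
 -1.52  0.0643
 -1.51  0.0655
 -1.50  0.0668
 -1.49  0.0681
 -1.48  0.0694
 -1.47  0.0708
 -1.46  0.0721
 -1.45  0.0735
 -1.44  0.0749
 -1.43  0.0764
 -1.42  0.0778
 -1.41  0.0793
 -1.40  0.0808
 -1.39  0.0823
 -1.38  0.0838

-0.9207

σ√T = 0.31 × 0.8165 = 0.2531
ln(S/K) + (r − q + σ²/2)T = ln(40/60) + (0.014 − 0.016 + 0.31²/2)·0.6667 = -0.4055 + 0.0307 = -0.3748
d₁ = -0.3748 / 0.2531 = -1.4806 ≈ -1.48
N(d₁) = N(-1.48) = 0.0694
Δ_put = exp(−qT)·(N(d₁) − 1) = 0.9894·(0.0694 − 1) = -0.9207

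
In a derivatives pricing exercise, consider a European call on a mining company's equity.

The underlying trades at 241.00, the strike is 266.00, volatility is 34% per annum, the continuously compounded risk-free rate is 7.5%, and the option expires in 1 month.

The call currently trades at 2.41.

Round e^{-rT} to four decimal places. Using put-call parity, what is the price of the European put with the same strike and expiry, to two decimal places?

exp(−rT) = exp(−0.075·0.08333) = 0.9938
Put-call parity: C − P = S − K·e^(−rT) = 241 − 266·0.9938 = 241 − 264.3508 = -23.3508
P = C − (C − P) = 2.41 − (-23.3508) = 25.7608

25.76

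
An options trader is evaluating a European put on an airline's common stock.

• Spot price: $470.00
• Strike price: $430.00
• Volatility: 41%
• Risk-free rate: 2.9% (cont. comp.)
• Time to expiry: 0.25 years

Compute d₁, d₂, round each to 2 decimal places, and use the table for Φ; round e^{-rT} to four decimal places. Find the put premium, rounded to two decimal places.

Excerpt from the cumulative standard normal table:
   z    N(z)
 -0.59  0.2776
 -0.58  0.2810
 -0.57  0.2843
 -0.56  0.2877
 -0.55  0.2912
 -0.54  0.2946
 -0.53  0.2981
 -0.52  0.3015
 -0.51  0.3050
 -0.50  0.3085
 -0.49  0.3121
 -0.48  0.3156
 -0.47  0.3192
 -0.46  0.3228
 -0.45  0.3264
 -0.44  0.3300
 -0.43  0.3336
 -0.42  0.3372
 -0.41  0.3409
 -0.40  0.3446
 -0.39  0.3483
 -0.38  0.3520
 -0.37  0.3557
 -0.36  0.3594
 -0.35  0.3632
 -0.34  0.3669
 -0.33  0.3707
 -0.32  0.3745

$18.23

σ√T = 0.41·√0.25 = 0.2050
d₁ = [ln(470/430) + (0.029 + ½·0.41²)·0.25] / (σ√T) = (0.0889 + 0.0283) / 0.2050 = 0.5718 ≈ 0.57
d₂ = 0.5718 − 0.2050 = 0.3668 ≈ 0.37
exp(−rT) = exp(−0.029·0.25) = 0.9928
N(−d₂) = N(-0.37) = 0.3557;  N(−d₁) = N(-0.57) = 0.2843
P = 430·0.9928·0.3557 − 470·0.2843 = 151.8498 − 133.6210 = 18.2288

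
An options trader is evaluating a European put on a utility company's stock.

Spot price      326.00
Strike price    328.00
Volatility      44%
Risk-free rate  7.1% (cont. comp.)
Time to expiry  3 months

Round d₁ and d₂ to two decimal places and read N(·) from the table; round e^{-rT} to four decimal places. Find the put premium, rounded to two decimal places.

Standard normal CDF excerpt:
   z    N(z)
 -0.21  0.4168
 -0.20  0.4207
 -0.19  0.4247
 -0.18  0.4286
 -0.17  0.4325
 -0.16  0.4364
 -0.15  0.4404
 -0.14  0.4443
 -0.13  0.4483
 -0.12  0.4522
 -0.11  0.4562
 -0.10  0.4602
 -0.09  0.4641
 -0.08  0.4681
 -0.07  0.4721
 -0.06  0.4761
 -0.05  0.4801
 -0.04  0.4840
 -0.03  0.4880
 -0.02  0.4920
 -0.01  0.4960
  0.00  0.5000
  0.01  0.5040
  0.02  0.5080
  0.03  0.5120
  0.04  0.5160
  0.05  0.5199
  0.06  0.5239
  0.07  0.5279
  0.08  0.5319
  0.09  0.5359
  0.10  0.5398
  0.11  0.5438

26.55

σ√T = 0.44·√0.25 = 0.2200
d₁ = [ln(326/328) + (0.071 + ½·0.44²)·0.25] / (σ√T) = (-0.0061 + 0.0420) / 0.2200 = 0.1629 which rounds to 0.16
d₂ = 0.1629 − 0.2200 = -0.0571 which rounds to -0.06
exp(−rT) = exp(−0.071·0.25) = 0.9824
P = 328·0.9824·N(0.06) − 326·N(-0.16) = 328·0.9824·0.5239 − 326·0.4364 = 168.8148 − 142.2664 = 26.5484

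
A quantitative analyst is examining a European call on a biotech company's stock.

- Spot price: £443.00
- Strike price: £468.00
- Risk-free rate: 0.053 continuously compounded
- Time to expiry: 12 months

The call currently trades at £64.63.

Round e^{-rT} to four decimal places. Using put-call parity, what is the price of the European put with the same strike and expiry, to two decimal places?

exp(−rT) = exp(−0.053·1) = 0.9484
Put-call parity: C − P = S − K·e^(−rT) = 443 − 468·0.9484 = 443 − 443.8512 = -0.8512
P = C − (C − P) = 64.63 − (-0.8512) = 65.4812

£65.48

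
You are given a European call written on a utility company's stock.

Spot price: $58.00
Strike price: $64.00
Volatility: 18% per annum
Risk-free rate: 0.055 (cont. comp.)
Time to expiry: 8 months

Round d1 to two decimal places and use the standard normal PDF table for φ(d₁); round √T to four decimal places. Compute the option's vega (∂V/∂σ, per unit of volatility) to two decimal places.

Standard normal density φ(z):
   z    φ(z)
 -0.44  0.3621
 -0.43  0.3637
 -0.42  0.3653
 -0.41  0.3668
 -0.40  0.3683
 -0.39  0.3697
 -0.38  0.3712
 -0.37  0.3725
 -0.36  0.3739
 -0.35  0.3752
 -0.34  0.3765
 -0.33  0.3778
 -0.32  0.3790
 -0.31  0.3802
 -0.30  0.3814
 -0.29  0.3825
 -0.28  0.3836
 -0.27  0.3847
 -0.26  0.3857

σ√T = 0.18·√0.6667 = 0.1470
ln(S/K) + (r + σ²/2)T = ln(58/64) + (0.055 + 0.18²/2)·0.6667 = -0.0984 + 0.0475 = -0.0510
d₁ = -0.0510 / 0.1470 = -0.3468 ≈ -0.35
√T = √0.6667 = 0.8165
φ(d₁) = φ(-0.35) = 0.3752
vega = S·φ(d₁)·√T = 58·0.3752·0.8165 = 17.7683

17.77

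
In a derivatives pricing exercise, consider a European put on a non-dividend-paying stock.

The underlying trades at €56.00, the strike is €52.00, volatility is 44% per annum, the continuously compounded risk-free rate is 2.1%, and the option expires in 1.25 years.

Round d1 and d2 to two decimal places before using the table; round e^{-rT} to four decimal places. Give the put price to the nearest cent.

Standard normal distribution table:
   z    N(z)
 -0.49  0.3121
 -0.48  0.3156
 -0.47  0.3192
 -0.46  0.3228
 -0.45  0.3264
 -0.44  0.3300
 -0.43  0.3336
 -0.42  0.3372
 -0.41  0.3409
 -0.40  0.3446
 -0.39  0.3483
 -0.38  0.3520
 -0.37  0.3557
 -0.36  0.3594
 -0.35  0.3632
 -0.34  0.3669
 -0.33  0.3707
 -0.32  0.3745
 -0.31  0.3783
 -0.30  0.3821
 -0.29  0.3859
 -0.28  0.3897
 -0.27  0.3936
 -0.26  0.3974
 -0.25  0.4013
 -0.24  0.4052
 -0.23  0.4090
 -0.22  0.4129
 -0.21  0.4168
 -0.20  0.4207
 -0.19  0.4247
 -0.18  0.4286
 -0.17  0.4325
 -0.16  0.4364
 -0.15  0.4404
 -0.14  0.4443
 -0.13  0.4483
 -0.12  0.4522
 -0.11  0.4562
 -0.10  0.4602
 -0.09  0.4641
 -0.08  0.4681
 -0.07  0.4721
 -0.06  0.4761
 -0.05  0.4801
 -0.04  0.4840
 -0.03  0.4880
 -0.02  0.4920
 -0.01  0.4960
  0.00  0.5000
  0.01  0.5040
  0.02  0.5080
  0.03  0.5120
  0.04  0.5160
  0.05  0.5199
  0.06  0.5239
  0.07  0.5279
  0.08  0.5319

€7.86

σ√T = 0.44·√1.25 = 0.4919
d₁ = [ln(56/52) + (0.021 + ½·0.44²)·1.25] / (σ√T) = (0.0741 + 0.1472) / 0.4919 = 0.4500 which rounds to 0.45
d₂ = 0.4500 − 0.4919 = -0.0420 which rounds to -0.04
e^(−rT) = e^(−0.021·1.25) = 0.9741
N(−d₂) = N(0.04) = 0.5160;  N(−d₁) = N(-0.45) = 0.3264
P = 52·0.9741·0.5160 − 56·0.3264 = 26.1371 − 18.2784 = 7.8587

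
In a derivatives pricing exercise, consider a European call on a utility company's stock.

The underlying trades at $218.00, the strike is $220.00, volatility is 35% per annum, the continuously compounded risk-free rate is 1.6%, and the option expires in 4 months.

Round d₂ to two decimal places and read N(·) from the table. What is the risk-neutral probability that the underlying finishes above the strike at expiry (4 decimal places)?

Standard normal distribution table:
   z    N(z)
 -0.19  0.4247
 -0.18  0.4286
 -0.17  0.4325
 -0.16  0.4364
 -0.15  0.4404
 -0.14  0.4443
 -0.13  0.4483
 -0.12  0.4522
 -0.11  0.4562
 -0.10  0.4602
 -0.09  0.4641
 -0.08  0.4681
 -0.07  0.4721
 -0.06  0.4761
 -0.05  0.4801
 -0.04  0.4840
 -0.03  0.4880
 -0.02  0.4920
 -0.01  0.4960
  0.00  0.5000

0.4522

σ√T = 0.35 × 0.5774 = 0.2021
ln(S/K) + (r + σ²/2)T = ln(218/220) + (0.016 + 0.35²/2)·0.3333 = -0.0091 + 0.0257 = 0.0166
d₁ = 0.0166 / 0.2021 = 0.0822 → 0.08
d₂ = d₁ − σ√T = 0.0822 − 0.2021 = -0.1198 → -0.12
Risk-neutral Pr[S_T > K] = N(d₂) = N(-0.12) = 0.4522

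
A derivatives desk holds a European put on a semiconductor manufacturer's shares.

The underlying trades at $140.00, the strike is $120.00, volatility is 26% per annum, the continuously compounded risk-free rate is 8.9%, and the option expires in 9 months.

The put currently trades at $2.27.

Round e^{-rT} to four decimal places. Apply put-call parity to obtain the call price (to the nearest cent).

$30.02

e^(−rT) = e^(−0.089·0.75) = 0.9354
Put-call parity: C − P = S − K·e^(−rT) = 140 − 120·0.9354 = 140 − 112.2480 = 27.7520
C = P + (C − P) = 2.27 + (27.7520) = 30.0220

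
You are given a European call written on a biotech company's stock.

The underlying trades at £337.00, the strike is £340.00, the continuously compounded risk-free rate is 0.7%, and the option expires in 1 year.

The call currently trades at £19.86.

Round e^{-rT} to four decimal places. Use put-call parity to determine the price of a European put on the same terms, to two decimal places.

exp(−rT) = exp(−0.007·1) = 0.9930
Put-call parity: C − P = S − K·e^(−rT) = 337 − 340·0.9930 = 337 − 337.6200 = -0.6200
P = C − (C − P) = 19.86 − (-0.6200) = 20.4800

£20.48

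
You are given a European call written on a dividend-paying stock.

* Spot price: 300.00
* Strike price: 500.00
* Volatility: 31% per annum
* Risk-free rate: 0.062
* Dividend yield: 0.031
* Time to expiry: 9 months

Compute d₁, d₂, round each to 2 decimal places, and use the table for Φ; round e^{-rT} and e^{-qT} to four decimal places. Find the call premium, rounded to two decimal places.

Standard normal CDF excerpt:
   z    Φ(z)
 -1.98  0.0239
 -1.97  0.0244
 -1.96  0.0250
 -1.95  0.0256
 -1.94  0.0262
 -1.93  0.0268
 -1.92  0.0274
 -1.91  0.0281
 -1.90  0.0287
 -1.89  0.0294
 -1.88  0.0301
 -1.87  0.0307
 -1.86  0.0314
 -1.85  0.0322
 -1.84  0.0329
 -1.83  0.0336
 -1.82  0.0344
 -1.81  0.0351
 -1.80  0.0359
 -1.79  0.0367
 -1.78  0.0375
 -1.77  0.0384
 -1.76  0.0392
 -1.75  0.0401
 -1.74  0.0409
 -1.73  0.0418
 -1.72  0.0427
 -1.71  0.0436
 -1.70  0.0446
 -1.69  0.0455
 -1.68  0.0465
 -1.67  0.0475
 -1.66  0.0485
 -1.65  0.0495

1.41

T = 0.75;  σ√T = 0.2685
d₁ = [ln(300/500) + (0.062 − 0.031 + ½·0.31²)·0.75] / (σ√T) = (-0.5108 + 0.0593) / 0.2685 = -1.6819 which rounds to -1.68
d₂ = -1.6819 − 0.2685 = -1.9504 which rounds to -1.95
exp(−qT) = exp(−0.031·0.75) = 0.9770;  exp(−rT) = exp(−0.062·0.75) = 0.9546
N(d₁) = N(-1.68) = 0.0465;  N(d₂) = N(-1.95) = 0.0256
C = 300·0.9770·0.0465 − 500·0.9546·0.0256 = 13.6291 − 12.2189 = 1.4103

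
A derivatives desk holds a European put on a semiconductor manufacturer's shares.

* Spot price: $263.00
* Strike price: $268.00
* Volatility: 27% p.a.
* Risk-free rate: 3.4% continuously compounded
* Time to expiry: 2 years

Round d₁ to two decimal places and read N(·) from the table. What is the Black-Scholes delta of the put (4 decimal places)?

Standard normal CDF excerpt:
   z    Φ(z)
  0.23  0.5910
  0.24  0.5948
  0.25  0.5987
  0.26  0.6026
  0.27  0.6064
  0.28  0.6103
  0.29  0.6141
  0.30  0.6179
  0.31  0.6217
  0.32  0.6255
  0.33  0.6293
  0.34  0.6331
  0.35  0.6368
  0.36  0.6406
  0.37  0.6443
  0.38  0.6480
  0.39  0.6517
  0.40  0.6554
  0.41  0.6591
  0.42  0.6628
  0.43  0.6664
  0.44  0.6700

σ√T = 0.27 × 1.4142 = 0.3818
d₁ = [ln(263/268) + (0.034 + 0.27²/2)·2] / 0.3818 = [-0.0188 + 0.1409] / 0.3818 = 0.3197 ⇒ 0.32
N(d₁) = N(0.32) = 0.6255
Δ_put = N(d₁) − 1 = 0.6255 − 1 = -0.3745

-0.3745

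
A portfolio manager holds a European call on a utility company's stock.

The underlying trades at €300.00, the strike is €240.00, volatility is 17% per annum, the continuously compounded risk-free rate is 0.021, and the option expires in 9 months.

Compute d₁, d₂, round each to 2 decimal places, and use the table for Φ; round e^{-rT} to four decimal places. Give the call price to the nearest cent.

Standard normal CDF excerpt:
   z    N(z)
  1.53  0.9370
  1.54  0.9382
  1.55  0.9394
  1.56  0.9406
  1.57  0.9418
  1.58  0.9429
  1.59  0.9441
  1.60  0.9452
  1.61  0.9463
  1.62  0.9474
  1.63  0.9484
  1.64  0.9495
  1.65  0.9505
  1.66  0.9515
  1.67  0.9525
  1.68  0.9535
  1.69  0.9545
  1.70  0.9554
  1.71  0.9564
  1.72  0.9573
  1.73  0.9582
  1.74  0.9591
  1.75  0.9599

σ√T = 0.17·√0.75 = 0.1472
ln(S/K) + (r + σ²/2)T = ln(300/240) + (0.021 + 0.17²/2)·0.75 = 0.2231 + 0.0266 = 0.2497
d₁ = 0.2497 / 0.1472 = 1.6963 which rounds to 1.70
d₂ = d₁ − σ√T = 1.6963 − 0.1472 = 1.5490 which rounds to 1.55
exp(−rT) = exp(−0.021·0.75) = 0.9844
N(d₁) = N(1.70) = 0.9554;  N(d₂) = N(1.55) = 0.9394
C = 300·0.9554 − 240·0.9844·0.9394 = 286.6200 − 221.9389 = 64.6811

€64.68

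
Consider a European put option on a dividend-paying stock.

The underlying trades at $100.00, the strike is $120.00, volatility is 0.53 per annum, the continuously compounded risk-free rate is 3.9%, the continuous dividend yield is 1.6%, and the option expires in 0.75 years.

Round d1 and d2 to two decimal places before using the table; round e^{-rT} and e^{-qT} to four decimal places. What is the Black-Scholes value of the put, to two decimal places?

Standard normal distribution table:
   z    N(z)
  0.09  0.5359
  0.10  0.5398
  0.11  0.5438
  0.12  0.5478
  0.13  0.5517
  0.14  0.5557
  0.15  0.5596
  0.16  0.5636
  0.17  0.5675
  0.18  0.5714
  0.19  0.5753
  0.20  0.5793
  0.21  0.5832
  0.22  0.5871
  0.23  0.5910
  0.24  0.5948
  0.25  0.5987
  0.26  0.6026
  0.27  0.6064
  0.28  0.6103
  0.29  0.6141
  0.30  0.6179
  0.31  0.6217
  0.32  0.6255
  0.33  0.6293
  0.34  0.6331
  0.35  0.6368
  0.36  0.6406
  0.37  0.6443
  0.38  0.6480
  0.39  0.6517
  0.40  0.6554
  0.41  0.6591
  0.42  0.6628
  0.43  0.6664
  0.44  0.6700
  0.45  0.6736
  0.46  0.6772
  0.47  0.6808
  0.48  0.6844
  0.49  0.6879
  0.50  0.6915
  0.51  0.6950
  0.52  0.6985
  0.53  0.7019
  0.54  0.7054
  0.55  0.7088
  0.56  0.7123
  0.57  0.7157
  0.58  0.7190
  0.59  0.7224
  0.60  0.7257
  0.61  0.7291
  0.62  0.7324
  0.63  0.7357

σ√T = 0.53 × 0.8660 = 0.4590
ln(S/K) + (r − q + σ²/2)T = ln(100/120) + (0.039 − 0.016 + 0.53²/2)·0.75 = -0.1823 + 0.1226 = -0.0597
d₁ = -0.0597 / 0.4590 = -0.1301 → -0.13
d₂ = d₁ − σ√T = -0.1301 − 0.4590 = -0.5891 → -0.59
exp(−qT) = exp(−0.016·0.75) = 0.9881;  exp(−rT) = exp(−0.039·0.75) = 0.9712
N(−d₂) = N(0.59) = 0.7224;  N(−d₁) = N(0.13) = 0.5517
P = 120·0.9712·0.7224 − 100·0.9881·0.5517 = 84.1914 − 54.5135 = 29.6779

$29.68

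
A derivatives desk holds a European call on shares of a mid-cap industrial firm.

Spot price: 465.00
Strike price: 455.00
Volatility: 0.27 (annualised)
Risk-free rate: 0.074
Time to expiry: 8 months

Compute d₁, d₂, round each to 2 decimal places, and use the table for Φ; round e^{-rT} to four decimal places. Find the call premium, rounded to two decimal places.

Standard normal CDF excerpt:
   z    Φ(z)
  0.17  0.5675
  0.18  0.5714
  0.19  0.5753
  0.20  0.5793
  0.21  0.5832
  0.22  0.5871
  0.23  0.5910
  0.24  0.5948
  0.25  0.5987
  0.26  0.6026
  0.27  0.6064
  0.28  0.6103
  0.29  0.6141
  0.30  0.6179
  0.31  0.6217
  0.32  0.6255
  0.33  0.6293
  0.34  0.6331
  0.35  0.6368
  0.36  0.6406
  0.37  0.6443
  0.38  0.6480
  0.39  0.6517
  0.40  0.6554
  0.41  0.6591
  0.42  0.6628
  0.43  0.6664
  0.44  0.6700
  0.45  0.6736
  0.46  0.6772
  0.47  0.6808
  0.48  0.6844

57.28

T = 0.6667;  σ√T = 0.2205
d₁ = [ln(465/455) + (0.074 + ½·0.27²)·0.6667] / (σ√T) = (0.0217 + 0.0736) / 0.2205 = 0.4326 ⇒ 0.43
d₂ = 0.4326 − 0.2205 = 0.2122 ⇒ 0.21
exp(−rT) = exp(−0.074·0.6667) = 0.9519
N(d₁) = N(0.43) = 0.6664;  N(d₂) = N(0.21) = 0.5832
C = 465·0.6664 − 455·0.9519·0.5832 = 309.8760 − 252.5924 = 57.2836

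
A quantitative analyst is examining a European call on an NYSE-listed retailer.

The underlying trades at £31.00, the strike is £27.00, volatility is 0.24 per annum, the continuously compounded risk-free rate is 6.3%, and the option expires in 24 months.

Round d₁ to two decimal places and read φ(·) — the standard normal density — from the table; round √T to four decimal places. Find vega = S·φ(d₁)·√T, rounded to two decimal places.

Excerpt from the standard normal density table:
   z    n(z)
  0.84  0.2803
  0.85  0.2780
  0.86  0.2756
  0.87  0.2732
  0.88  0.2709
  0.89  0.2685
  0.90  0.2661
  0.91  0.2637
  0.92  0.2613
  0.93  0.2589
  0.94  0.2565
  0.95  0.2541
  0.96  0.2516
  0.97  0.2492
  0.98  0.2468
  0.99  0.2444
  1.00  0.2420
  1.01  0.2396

11.14

T = 2;  σ√T = 0.3394
ln(S/K) + (r + σ²/2)T = ln(31/27) + (0.063 + 0.24²/2)·2 = 0.1382 + 0.1836 = 0.3218
d₁ = 0.3218 / 0.3394 = 0.9480 which rounds to 0.95
√T = √2 = 1.4142
φ(d₁) = φ(0.95) = 0.2541
vega = S·φ(d₁)·√T = 31·0.2541·1.4142 = 11.1398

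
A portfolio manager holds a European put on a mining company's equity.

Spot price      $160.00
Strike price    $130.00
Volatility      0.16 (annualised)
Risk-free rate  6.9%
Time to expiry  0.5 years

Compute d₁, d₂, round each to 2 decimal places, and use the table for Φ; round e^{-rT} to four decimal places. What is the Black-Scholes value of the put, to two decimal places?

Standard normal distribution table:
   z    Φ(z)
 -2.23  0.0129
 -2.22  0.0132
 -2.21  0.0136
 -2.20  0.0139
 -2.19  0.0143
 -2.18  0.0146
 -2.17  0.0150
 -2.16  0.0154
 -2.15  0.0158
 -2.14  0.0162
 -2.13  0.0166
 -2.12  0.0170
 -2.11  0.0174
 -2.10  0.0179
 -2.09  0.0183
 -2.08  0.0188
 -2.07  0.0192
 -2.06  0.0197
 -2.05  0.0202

$0.14

σ√T = 0.16 × 0.7071 = 0.1131
ln(S/K) + (r + σ²/2)T = ln(160/130) + (0.069 + 0.16²/2)·0.5 = 0.2076 + 0.0409 = 0.2485
d₁ = 0.2485 / 0.1131 = 2.1968 which rounds to 2.20
d₂ = d₁ − σ√T = 2.1968 − 0.1131 = 2.0837 which rounds to 2.08
exp(−rT) = exp(−0.069·0.5) = 0.9661
P = 130·0.9661·N(-2.08) − 160·N(-2.20) = 130·0.9661·0.0188 − 160·0.0139 = 2.3611 − 2.2240 = 0.1371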